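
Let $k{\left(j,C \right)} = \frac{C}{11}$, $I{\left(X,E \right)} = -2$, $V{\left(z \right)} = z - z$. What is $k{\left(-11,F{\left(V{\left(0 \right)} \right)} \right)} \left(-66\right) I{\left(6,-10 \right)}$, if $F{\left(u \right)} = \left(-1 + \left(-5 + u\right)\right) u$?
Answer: $0$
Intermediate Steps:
$V{\left(z \right)} = 0$
$F{\left(u \right)} = u \left(-6 + u\right)$ ($F{\left(u \right)} = \left(-6 + u\right) u = u \left(-6 + u\right)$)
$k{\left(j,C \right)} = \frac{C}{11}$ ($k{\left(j,C \right)} = C \frac{1}{11} = \frac{C}{11}$)
$k{\left(-11,F{\left(V{\left(0 \right)} \right)} \right)} \left(-66\right) I{\left(6,-10 \right)} = \frac{0 \left(-6 + 0\right)}{11} \left(-66\right) \left(-2\right) = \frac{0 \left(-6\right)}{11} \left(-66\right) \left(-2\right) = \frac{1}{11} \cdot 0 \left(-66\right) \left(-2\right) = 0 \left(-66\right) \left(-2\right) = 0 \left(-2\right) = 0$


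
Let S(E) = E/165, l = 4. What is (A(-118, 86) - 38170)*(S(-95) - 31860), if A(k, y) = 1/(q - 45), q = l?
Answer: 548469648143/451 ≈ 1.2161e+9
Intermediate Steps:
q = 4
S(E) = E/165 (S(E) = E*(1/165) = E/165)
A(k, y) = -1/41 (A(k, y) = 1/(4 - 45) = 1/(-41) = -1/41)
(A(-118, 86) - 38170)*(S(-95) - 31860) = (-1/41 - 38170)*((1/165)*(-95) - 31860) = -1564971*(-19/33 - 31860)/41 = -1564971/41*(-1051399/33) = 548469648143/451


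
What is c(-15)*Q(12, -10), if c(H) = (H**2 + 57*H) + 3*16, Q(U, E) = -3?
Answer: 1746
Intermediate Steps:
c(H) = 48 + H**2 + 57*H (c(H) = (H**2 + 57*H) + 48 = 48 + H**2 + 57*H)
c(-15)*Q(12, -10) = (48 + (-15)**2 + 57*(-15))*(-3) = (48 + 225 - 855)*(-3) = -582*(-3) = 1746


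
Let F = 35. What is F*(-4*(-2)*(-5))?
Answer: -1400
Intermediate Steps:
F*(-4*(-2)*(-5)) = 35*(-4*(-2)*(-5)) = 35*(8*(-5)) = 35*(-40) = -1400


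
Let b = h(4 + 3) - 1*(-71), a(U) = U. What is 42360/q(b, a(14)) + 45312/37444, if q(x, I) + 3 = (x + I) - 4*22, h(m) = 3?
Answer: -132165992/9361 ≈ -14119.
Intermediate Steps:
b = 74 (b = 3 - 1*(-71) = 3 + 71 = 74)
q(x, I) = -91 + I + x (q(x, I) = -3 + ((x + I) - 4*22) = -3 + ((I + x) - 88) = -3 + (-88 + I + x) = -91 + I + x)
42360/q(b, a(14)) + 45312/37444 = 42360/(-91 + 14 + 74) + 45312/37444 = 42360/(-3) + 45312*(1/37444) = 42360*(-⅓) + 11328/9361 = -14120 + 11328/9361 = -132165992/9361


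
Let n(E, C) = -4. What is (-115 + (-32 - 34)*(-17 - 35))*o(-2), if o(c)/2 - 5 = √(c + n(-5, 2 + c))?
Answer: 33170 + 6634*I*√6 ≈ 33170.0 + 16250.0*I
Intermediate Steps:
o(c) = 10 + 2*√(-4 + c) (o(c) = 10 + 2*√(c - 4) = 10 + 2*√(-4 + c))
(-115 + (-32 - 34)*(-17 - 35))*o(-2) = (-115 + (-32 - 34)*(-17 - 35))*(10 + 2*√(-4 - 2)) = (-115 - 66*(-52))*(10 + 2*√(-6)) = (-115 + 3432)*(10 + 2*(I*√6)) = 3317*(10 + 2*I*√6) = 33170 + 6634*I*√6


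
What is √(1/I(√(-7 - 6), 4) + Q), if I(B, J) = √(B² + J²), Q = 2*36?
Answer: √(648 + 3*√3)/3 ≈ 8.5192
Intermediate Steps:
Q = 72
√(1/I(√(-7 - 6), 4) + Q) = √(1/(√((√(-7 - 6))² + 4²)) + 72) = √(1/(√((√(-13))² + 16)) + 72) = √(1/(√((I*√13)² + 16)) + 72) = √(1/(√(-13 + 16)) + 72) = √(1/(√3) + 72) = √(√3/3 + 72) = √(72 + √3/3)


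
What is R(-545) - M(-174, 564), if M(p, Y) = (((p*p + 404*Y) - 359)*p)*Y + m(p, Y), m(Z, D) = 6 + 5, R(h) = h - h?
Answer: 25296811117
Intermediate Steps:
R(h) = 0
m(Z, D) = 11
M(p, Y) = 11 + Y*p*(-359 + p² + 404*Y) (M(p, Y) = (((p*p + 404*Y) - 359)*p)*Y + 11 = (((p² + 404*Y) - 359)*p)*Y + 11 = ((-359 + p² + 404*Y)*p)*Y + 11 = (p*(-359 + p² + 404*Y))*Y + 11 = Y*p*(-359 + p² + 404*Y) + 11 = 11 + Y*p*(-359 + p² + 404*Y))
R(-545) - M(-174, 564) = 0 - (11 + 564*(-174)³ - 359*564*(-174) + 404*(-174)*564²) = 0 - (11 + 564*(-5268024) + 35230824 + 404*(-174)*318096) = 0 - (11 - 2971165536 + 35230824 - 22360876416) = 0 - 1*(-25296811117) = 0 + 25296811117 = 25296811117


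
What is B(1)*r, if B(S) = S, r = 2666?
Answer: 2666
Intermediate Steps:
B(1)*r = 1*2666 = 2666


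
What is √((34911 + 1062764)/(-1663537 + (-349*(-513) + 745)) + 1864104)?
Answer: √164155087998857319/296751 ≈ 1365.3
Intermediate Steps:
√((34911 + 1062764)/(-1663537 + (-349*(-513) + 745)) + 1864104) = √(1097675/(-1663537 + (179037 + 745)) + 1864104) = √(1097675/(-1663537 + 179782) + 1864104) = √(1097675/(-1483755) + 1864104) = √(1097675*(-1/1483755) + 1864104) = √(-219535/296751 + 1864104) = √(553174506569/296751) = √164155087998857319/296751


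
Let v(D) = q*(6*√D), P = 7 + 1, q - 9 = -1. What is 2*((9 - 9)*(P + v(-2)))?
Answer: 0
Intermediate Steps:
q = 8 (q = 9 - 1 = 8)
P = 8
v(D) = 48*√D (v(D) = 8*(6*√D) = 48*√D)
2*((9 - 9)*(P + v(-2))) = 2*((9 - 9)*(8 + 48*√(-2))) = 2*(0*(8 + 48*(I*√2))) = 2*(0*(8 + 48*I*√2)) = 2*0 = 0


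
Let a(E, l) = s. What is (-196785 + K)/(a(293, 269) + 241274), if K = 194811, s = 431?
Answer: -1974/241705 ≈ -0.0081670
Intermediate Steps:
a(E, l) = 431
(-196785 + K)/(a(293, 269) + 241274) = (-196785 + 194811)/(431 + 241274) = -1974/241705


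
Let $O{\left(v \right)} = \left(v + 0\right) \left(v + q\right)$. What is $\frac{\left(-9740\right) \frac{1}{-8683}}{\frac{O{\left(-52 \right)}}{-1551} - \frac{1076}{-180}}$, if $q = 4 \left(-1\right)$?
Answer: $\frac{226601100}{828297419} \approx 0.27357$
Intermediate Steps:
$q = -4$
$O{\left(v \right)} = v \left(-4 + v\right)$ ($O{\left(v \right)} = \left(v + 0\right) \left(v - 4\right) = v \left(-4 + v\right)$)
$\frac{\left(-9740\right) \frac{1}{-8683}}{\frac{O{\left(-52 \right)}}{-1551} - \frac{1076}{-180}} = \frac{\left(-9740\right) \frac{1}{-8683}}{\frac{\left(-52\right) \left(-4 - 52\right)}{-1551} - \frac{1076}{-180}} = \frac{\left(-9740\right) \left(- \frac{1}{8683}\right)}{\left(-52\right) \left(-56\right) \left(- \frac{1}{1551}\right) - - \frac{269}{45}} = \frac{9740}{8683 \left(2912 \left(- \frac{1}{1551}\right) + \frac{269}{45}\right)} = \frac{9740}{8683 \left(- \frac{2912}{1551} + \frac{269}{45}\right)} = \frac{9740}{8683 \cdot \frac{95393}{23265}} = \frac{9740}{8683} \cdot \frac{23265}{95393} = \frac{226601100}{828297419}$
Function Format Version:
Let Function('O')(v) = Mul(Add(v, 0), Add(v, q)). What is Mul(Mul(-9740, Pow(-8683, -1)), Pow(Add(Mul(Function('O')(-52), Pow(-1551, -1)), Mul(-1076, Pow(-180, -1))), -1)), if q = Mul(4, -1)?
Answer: Rational(226601100, 828297419) ≈ 0.27357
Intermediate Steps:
q = -4
Function('O')(v) = Mul(v, Add(-4, v)) (Function('O')(v) = Mul(Add(v, 0), Add(v, -4)) = Mul(v, Add(-4, v)))
Mul(Mul(-9740, Pow(-8683, -1)), Pow(Add(Mul(Function('O')(-52), Pow(-1551, -1)), Mul(-1076, Pow(-180, -1))), -1)) = Mul(Mul(-9740, Pow(-8683, -1)), Pow(Add(Mul(Mul(-52, Add(-4, -52)), Pow(-1551, -1)), Mul(-1076, Pow(-180, -1))), -1)) = Mul(Mul(-9740, Rational(-1, 8683)), Pow(Add(Mul(Mul(-52, -56), Rational(-1, 1551)), Mul(-1076, Rational(-1, 180))), -1)) = Mul(Rational(9740, 8683), Pow(Add(Mul(2912, Rational(-1, 1551)), Rational(269, 45)), -1)) = Mul(Rational(9740, 8683), Pow(Add(Rational(-2912, 1551), Rational(269, 45)), -1)) = Mul(Rational(9740, 8683), Pow(Rational(95393, 23265), -1)) = Mul(Rational(9740, 8683), Rational(23265, 95393)) = Rational(226601100, 828297419)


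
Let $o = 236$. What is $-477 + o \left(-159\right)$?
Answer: $-38001$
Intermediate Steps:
$-477 + o \left(-159\right) = -477 + 236 \left(-159\right) = -477 - 37524 = -38001$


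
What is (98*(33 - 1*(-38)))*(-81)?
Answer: -563598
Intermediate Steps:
(98*(33 - 1*(-38)))*(-81) = (98*(33 + 38))*(-81) = (98*71)*(-81) = 6958*(-81) = -563598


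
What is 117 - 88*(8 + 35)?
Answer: -3667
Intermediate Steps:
117 - 88*(8 + 35) = 117 - 88*43 = 117 - 3784 = -3667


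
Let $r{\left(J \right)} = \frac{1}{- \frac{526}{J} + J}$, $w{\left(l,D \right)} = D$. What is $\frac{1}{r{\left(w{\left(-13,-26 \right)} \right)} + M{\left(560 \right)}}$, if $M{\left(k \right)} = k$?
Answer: $\frac{75}{41987} \approx 0.0017863$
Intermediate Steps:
$r{\left(J \right)} = \frac{1}{J - \frac{526}{J}}$
$\frac{1}{r{\left(w{\left(-13,-26 \right)} \right)} + M{\left(560 \right)}} = \frac{1}{- \frac{26}{-526 + \left(-26\right)^{2}} + 560} = \frac{1}{- \frac{26}{-526 + 676} + 560} = \frac{1}{- \frac{26}{150} + 560} = \frac{1}{\left(-26\right) \frac{1}{150} + 560} = \frac{1}{- \frac{13}{75} + 560} = \frac{1}{\frac{41987}{75}} = \frac{75}{41987}$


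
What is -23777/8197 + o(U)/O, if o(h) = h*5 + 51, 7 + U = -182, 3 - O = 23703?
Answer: -92697797/32378150 ≈ -2.8630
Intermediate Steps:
O = -23700 (O = 3 - 1*23703 = 3 - 23703 = -23700)
U = -189 (U = -7 - 182 = -189)
o(h) = 51 + 5*h (o(h) = 5*h + 51 = 51 + 5*h)
-23777/8197 + o(U)/O = -23777/8197 + (51 + 5*(-189))/(-23700) = -23777*1/8197 + (51 - 945)*(-1/23700) = -23777/8197 - 894*(-1/23700) = -23777/8197 + 149/3950 = -92697797/32378150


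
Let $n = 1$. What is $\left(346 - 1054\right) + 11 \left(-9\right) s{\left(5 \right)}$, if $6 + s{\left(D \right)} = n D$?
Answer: $-609$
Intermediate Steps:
$s{\left(D \right)} = -6 + D$ ($s{\left(D \right)} = -6 + 1 D = -6 + D$)
$\left(346 - 1054\right) + 11 \left(-9\right) s{\left(5 \right)} = \left(346 - 1054\right) + 11 \left(-9\right) \left(-6 + 5\right) = -708 - -99 = -708 + 99 = -609$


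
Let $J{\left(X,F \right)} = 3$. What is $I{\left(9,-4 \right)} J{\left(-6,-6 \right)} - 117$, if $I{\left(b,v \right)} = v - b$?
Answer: $-156$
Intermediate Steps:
$I{\left(9,-4 \right)} J{\left(-6,-6 \right)} - 117 = \left(-4 - 9\right) 3 - 117 = \left(-13\right) 3 - 117 = -39 - 117 = -156$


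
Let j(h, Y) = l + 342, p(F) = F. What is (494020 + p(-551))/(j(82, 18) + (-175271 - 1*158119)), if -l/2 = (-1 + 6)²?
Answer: -493469/333098 ≈ -1.4815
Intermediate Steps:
l = -50 (l = -2*(-1 + 6)² = -2*5² = -2*25 = -50)
j(h, Y) = 292 (j(h, Y) = -50 + 342 = 292)
(494020 + p(-551))/(j(82, 18) + (-175271 - 1*158119)) = (494020 - 551)/(292 + (-175271 - 1*158119)) = 493469/(292 + (-175271 - 158119)) = 493469/(292 - 333390) = 493469/(-333098) = 493469*(-1/333098) = -493469/333098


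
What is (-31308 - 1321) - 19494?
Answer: -52123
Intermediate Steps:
(-31308 - 1321) - 19494 = -32629 - 19494 = -52123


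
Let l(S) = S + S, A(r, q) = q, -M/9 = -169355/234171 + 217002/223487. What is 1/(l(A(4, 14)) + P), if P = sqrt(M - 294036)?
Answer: 162817431084/1714364218083917 - 231*I*sqrt(186322616227568218745)/1714364218083917 ≈ 9.4972e-5 - 0.0018393*I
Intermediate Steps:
M = -12966934457/5814908253 (M = -9*(-169355/234171 + 217002/223487) = -9*12966934457/52334174277 = -12966934457/5814908253 ≈ -2.2299)
l(S) = 2*S
P = I*sqrt(186322616227568218745)/25172763 (P = sqrt(-12966934457/5814908253 - 294036) = sqrt(-1709805330013565/5814908253) = I*sqrt(186322616227568218745)/25172763 ≈ 542.25*I)
1/(l(A(4, 14)) + P) = 1/(2*14 + I*sqrt(186322616227568218745)/25172763) = 1/(28 + I*sqrt(186322616227568218745)/25172763)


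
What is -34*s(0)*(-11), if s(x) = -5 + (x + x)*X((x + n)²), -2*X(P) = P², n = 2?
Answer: -1870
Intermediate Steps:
X(P) = -P²/2
s(x) = -5 - x*(2 + x)⁴ (s(x) = -5 + (x + x)*(-(x + 2)⁴/2) = -5 + (2*x)*(-(2 + x)⁴/2) = -5 - x*(2 + x)⁴)
-34*s(0)*(-11) = -34*(-5 - 1*0*(2 + 0)⁴)*(-11) = -34*(-5 - 1*0*2⁴)*(-11) = -34*(-5 - 1*0*16)*(-11) = -34*(-5 + 0)*(-11) = -34*(-5)*(-11) = 170*(-11) = -1870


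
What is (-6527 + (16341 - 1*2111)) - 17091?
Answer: -9388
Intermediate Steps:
(-6527 + (16341 - 1*2111)) - 17091 = (-6527 + (16341 - 2111)) - 17091 = (-6527 + 14230) - 17091 = 7703 - 17091 = -9388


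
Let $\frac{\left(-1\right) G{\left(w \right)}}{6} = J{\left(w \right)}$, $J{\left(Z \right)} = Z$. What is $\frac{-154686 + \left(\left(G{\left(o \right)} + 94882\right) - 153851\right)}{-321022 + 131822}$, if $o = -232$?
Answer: $\frac{212263}{189200} \approx 1.1219$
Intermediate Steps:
$G{\left(w \right)} = - 6 w$
$\frac{-154686 + \left(\left(G{\left(o \right)} + 94882\right) - 153851\right)}{-321022 + 131822} = \frac{-154686 + \left(\left(\left(-6\right) \left(-232\right) + 94882\right) - 153851\right)}{-321022 + 131822} = \frac{-154686 + \left(\left(1392 + 94882\right) - 153851\right)}{-189200} = \left(-154686 + \left(96274 - 153851\right)\right) \left(- \frac{1}{189200}\right) = \left(-154686 - 57577\right) \left(- \frac{1}{189200}\right) = \left(-212263\right) \left(- \frac{1}{189200}\right) = \frac{212263}{189200}$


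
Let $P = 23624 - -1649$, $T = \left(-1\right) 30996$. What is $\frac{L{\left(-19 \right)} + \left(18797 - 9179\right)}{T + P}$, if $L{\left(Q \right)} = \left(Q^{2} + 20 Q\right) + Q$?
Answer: $- \frac{9580}{5723} \approx -1.6739$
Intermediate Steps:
$T = -30996$
$L{\left(Q \right)} = Q^{2} + 21 Q$
$P = 25273$ ($P = 23624 + 1649 = 25273$)
$\frac{L{\left(-19 \right)} + \left(18797 - 9179\right)}{T + P} = \frac{- 19 \left(21 - 19\right) + \left(18797 - 9179\right)}{-30996 + 25273} = \frac{\left(-19\right) 2 + \left(18797 - 9179\right)}{-5723} = \left(-38 + 9618\right) \left(- \frac{1}{5723}\right) = 9580 \left(- \frac{1}{5723}\right) = - \frac{9580}{5723}$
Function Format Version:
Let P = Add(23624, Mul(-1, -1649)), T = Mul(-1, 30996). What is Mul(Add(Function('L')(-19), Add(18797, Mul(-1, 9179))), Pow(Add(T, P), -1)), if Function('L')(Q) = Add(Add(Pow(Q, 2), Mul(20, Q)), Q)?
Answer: Rational(-9580, 5723) ≈ -1.6739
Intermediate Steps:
T = -30996
Function('L')(Q) = Add(Pow(Q, 2), Mul(21, Q))
P = 25273 (P = Add(23624, 1649) = 25273)
Mul(Add(Function('L')(-19), Add(18797, Mul(-1, 9179))), Pow(Add(T, P), -1)) = Mul(Add(Mul(-19, Add(21, -19)), Add(18797, Mul(-1, 9179))), Pow(Add(-30996, 25273), -1)) = Mul(Add(Mul(-19, 2), Add(18797, -9179)), Pow(-5723, -1)) = Mul(Add(-38, 9618), Rational(-1, 5723)) = Mul(9580, Rational(-1, 5723)) = Rational(-9580, 5723)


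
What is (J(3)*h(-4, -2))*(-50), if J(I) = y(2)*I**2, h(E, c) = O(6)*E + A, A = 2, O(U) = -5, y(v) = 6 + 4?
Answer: -99000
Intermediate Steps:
y(v) = 10
h(E, c) = 2 - 5*E (h(E, c) = -5*E + 2 = 2 - 5*E)
J(I) = 10*I**2
(J(3)*h(-4, -2))*(-50) = ((10*3**2)*(2 - 5*(-4)))*(-50) = ((10*9)*(2 + 20))*(-50) = (90*22)*(-50) = 1980*(-50) = -99000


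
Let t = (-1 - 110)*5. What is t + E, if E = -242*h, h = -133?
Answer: 31631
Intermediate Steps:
E = 32186 (E = -242*(-133) = 32186)
t = -555 (t = -111*5 = -555)
t + E = -555 + 32186 = 31631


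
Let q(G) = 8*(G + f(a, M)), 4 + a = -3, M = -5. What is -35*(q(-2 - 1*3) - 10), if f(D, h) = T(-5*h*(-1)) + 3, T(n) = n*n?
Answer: -174090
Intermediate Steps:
a = -7 (a = -4 - 3 = -7)
T(n) = n**2
f(D, h) = 3 + 25*h**2 (f(D, h) = (-5*h*(-1))**2 + 3 = (5*h)**2 + 3 = 25*h**2 + 3 = 3 + 25*h**2)
q(G) = 5024 + 8*G (q(G) = 8*(G + (3 + 25*(-5)**2)) = 8*(G + (3 + 25*25)) = 8*(G + (3 + 625)) = 8*(G + 628) = 8*(628 + G) = 5024 + 8*G)
-35*(q(-2 - 1*3) - 10) = -35*((5024 + 8*(-2 - 1*3)) - 10) = -35*((5024 + 8*(-2 - 3)) - 10) = -35*((5024 + 8*(-5)) - 10) = -35*((5024 - 40) - 10) = -35*(4984 - 10) = -35*4974 = -174090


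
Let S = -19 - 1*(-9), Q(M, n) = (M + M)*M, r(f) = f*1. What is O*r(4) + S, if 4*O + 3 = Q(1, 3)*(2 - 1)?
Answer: -11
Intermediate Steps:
r(f) = f
Q(M, n) = 2*M² (Q(M, n) = (2*M)*M = 2*M²)
O = -¼ (O = -¾ + ((2*1²)*(2 - 1))/4 = -¾ + ((2*1)*1)/4 = -¾ + (2*1)/4 = -¾ + (¼)*2 = -¾ + ½ = -¼ ≈ -0.25000)
S = -10 (S = -19 + 9 = -10)
O*r(4) + S = -¼*4 - 10 = -1 - 10 = -11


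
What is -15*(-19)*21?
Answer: 5985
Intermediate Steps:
-15*(-19)*21 = 285*21 = 5985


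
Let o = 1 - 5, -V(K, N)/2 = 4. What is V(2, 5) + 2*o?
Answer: -16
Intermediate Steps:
V(K, N) = -8 (V(K, N) = -2*4 = -8)
o = -4
V(2, 5) + 2*o = -8 + 2*(-4) = -8 - 8 = -16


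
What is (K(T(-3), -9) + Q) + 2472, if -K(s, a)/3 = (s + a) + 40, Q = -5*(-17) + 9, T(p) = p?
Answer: 2482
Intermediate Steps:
Q = 94 (Q = 85 + 9 = 94)
K(s, a) = -120 - 3*a - 3*s (K(s, a) = -3*((s + a) + 40) = -3*((a + s) + 40) = -3*(40 + a + s) = -120 - 3*a - 3*s)
(K(T(-3), -9) + Q) + 2472 = ((-120 - 3*(-9) - 3*(-3)) + 94) + 2472 = ((-120 + 27 + 9) + 94) + 2472 = (-84 + 94) + 2472 = 10 + 2472 = 2482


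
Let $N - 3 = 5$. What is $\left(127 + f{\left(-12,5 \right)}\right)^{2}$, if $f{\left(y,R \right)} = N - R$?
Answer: $16900$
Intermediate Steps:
$N = 8$ ($N = 3 + 5 = 8$)
$f{\left(y,R \right)} = 8 - R$
$\left(127 + f{\left(-12,5 \right)}\right)^{2} = \left(127 + \left(8 - 5\right)\right)^{2} = \left(127 + 3\right)^{2} = 130^{2} = 16900$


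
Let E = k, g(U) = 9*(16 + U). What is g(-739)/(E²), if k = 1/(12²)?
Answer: -134929152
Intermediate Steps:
g(U) = 144 + 9*U
k = 1/144 ≈ 0.0069444
E = 1/144 ≈ 0.0069444
g(-739)/(E²) = (144 + 9*(-739))/((1/144)²) = (144 - 6651)/(1/20736) = -6507*20736 = -134929152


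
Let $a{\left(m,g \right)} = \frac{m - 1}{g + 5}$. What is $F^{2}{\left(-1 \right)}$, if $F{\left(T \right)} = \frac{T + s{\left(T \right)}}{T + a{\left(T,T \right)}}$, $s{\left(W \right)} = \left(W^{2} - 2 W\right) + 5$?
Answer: $\frac{196}{9} \approx 21.778$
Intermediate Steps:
$a{\left(m,g \right)} = \frac{-1 + m}{5 + g}$
$s{\left(W \right)} = 5 + W^{2} - 2 W$
$F{\left(T \right)} = \frac{5 + T^{2} - T}{T + \frac{-1 + T}{5 + T}}$ ($F{\left(T \right)} = \frac{T + \left(5 + T^{2} - 2 T\right)}{T + \frac{-1 + T}{5 + T}} = \frac{5 + T^{2} - T}{T + \frac{-1 + T}{5 + T}}$)
$F^{2}{\left(-1 \right)} = \left(\frac{\left(5 - 1\right) \left(5 + \left(-1\right)^{2} - -1\right)}{-1 - 1 - \left(5 - 1\right)}\right)^{2} = \left(\frac{1}{-1 - 1 - 4} \cdot 4 \left(5 + 1 + 1\right)\right)^{2} = \left(\frac{1}{-1 - 1 - 4} \cdot 4 \cdot 7\right)^{2} = \left(\frac{1}{-6} \cdot 4 \cdot 7\right)^{2} = \left(\left(- \frac{1}{6}\right) 4 \cdot 7\right)^{2} = \left(- \frac{14}{3}\right)^{2} = \frac{196}{9}$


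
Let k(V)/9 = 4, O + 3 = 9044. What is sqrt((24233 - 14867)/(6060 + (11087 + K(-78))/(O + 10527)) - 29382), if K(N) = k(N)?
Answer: 3*I*sqrt(45912992439725797286)/118593203 ≈ 171.41*I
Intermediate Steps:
O = 9041 (O = -3 + 9044 = 9041)
k(V) = 36 (k(V) = 9*4 = 36)
K(N) = 36
sqrt((24233 - 14867)/(6060 + (11087 + K(-78))/(O + 10527)) - 29382) = sqrt((24233 - 14867)/(6060 + (11087 + 36)/(9041 + 10527)) - 29382) = sqrt(9366/(6060 + 11123/19568) - 29382) = sqrt(9366/(118593203/19568) - 29382) = sqrt(9366*(19568/118593203) - 29382) = sqrt(183273888/118593203 - 29382) = sqrt(-3484322216658/118593203) = 3*I*sqrt(45912992439725797286)/118593203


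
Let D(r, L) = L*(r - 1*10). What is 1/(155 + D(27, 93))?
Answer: 1/1736 ≈ 0.00057604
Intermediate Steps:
D(r, L) = L*(-10 + r) (D(r, L) = L*(r - 10) = L*(-10 + r))
1/(155 + D(27, 93)) = 1/(155 + 93*(-10 + 27)) = 1/(155 + 93*17) = 1/(155 + 1581) = 1/1736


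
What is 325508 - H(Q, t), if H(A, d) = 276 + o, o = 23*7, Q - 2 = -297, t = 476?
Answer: 325071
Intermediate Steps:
Q = -295 (Q = 2 - 297 = -295)
o = 161
H(A, d) = 437 (H(A, d) = 276 + 161 = 437)
325508 - H(Q, t) = 325508 - 1*437 = 325508 - 437 = 325071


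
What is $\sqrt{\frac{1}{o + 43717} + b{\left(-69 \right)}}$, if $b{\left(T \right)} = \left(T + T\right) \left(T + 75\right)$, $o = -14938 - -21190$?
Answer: $\frac{i \sqrt{2067433945739}}{49969} \approx 28.775 i$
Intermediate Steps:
$o = 6252$ ($o = -14938 + 21190 = 6252$)
$b{\left(T \right)} = 2 T \left(75 + T\right)$
$\sqrt{\frac{1}{o + 43717} + b{\left(-69 \right)}} = \sqrt{\frac{1}{6252 + 43717} + 2 \left(-69\right) \left(75 - 69\right)} = \sqrt{\frac{1}{49969} + 2 \left(-69\right) 6} = \sqrt{\frac{1}{49969} - 828} = \sqrt{- \frac{41374331}{49969}} = \frac{i \sqrt{2067433945739}}{49969}$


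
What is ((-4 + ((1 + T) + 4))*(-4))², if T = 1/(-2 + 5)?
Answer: 256/9 ≈ 28.444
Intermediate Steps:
T = ⅓ (T = 1/3 = ⅓ ≈ 0.33333)
((-4 + ((1 + T) + 4))*(-4))² = ((-4 + ((1 + ⅓) + 4))*(-4))² = ((-4 + (4/3 + 4))*(-4))² = ((-4 + 16/3)*(-4))² = ((4/3)*(-4))² = (-16/3)² = 256/9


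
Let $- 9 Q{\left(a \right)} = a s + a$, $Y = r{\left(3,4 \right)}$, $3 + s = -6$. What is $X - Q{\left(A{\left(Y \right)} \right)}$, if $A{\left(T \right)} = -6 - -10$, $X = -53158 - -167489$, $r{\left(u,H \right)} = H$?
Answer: $\frac{1028947}{9} \approx 1.1433 \cdot 10^{5}$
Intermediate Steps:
$s = -9$ ($s = -3 - 6 = -9$)
$X = 114331$ ($X = -53158 + 167489 = 114331$)
$Y = 4$
$A{\left(T \right)} = 4$ ($A{\left(T \right)} = -6 + 10 = 4$)
$Q{\left(a \right)} = \frac{8 a}{9}$ ($Q{\left(a \right)} = - \frac{a \left(-9\right) + a}{9} = - \frac{- 9 a + a}{9} = - \frac{\left(-8\right) a}{9} = \frac{8 a}{9}$)
$X - Q{\left(A{\left(Y \right)} \right)} = 114331 - \frac{8}{9} \cdot 4 = 114331 - \frac{32}{9} = \frac{1028947}{9}$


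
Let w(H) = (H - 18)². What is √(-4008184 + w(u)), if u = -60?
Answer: 10*I*√40021 ≈ 2000.5*I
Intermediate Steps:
w(H) = (-18 + H)²
√(-4008184 + w(u)) = √(-4008184 + (-18 - 60)²) = √(-4008184 + (-78)²) = √(-4008184 + 6084) = √(-4002100) = 10*I*√40021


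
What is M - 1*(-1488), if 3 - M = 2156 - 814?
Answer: 149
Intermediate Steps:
M = -1339 (M = 3 - (2156 - 814) = 3 - 1*1342 = 3 - 1342 = -1339)
M - 1*(-1488) = -1339 - 1*(-1488) = -1339 + 1488 = 149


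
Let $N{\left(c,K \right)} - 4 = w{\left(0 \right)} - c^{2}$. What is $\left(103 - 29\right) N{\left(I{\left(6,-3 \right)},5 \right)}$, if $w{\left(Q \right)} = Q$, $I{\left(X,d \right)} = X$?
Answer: $-2368$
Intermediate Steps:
$N{\left(c,K \right)} = 4 - c^{2}$ ($N{\left(c,K \right)} = 4 + \left(0 - c^{2}\right) = 4 - c^{2}$)
$\left(103 - 29\right) N{\left(I{\left(6,-3 \right)},5 \right)} = \left(103 - 29\right) \left(4 - 6^{2}\right) = 74 \left(4 - 36\right) = 74 \left(-32\right) = -2368$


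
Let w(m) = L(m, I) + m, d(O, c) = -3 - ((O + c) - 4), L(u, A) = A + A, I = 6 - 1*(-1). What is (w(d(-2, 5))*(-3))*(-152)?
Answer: 5472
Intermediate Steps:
I = 7 (I = 6 + 1 = 7)
L(u, A) = 2*A
d(O, c) = 1 - O - c (d(O, c) = -3 - (-4 + O + c) = -3 + (4 - O - c) = 1 - O - c)
w(m) = 14 + m (w(m) = 2*7 + m = 14 + m)
(w(d(-2, 5))*(-3))*(-152) = ((14 + (1 - 1*(-2) - 1*5))*(-3))*(-152) = ((14 + (1 + 2 - 5))*(-3))*(-152) = ((14 - 2)*(-3))*(-152) = (12*(-3))*(-152) = -36*(-152) = 5472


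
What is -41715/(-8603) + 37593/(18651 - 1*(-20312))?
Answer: 1948754124/335198689 ≈ 5.8137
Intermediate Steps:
-41715/(-8603) + 37593/(18651 - 1*(-20312)) = -41715*(-1/8603) + 37593/(18651 + 20312) = 41715/8603 + 37593/38963 = 1948754124/335198689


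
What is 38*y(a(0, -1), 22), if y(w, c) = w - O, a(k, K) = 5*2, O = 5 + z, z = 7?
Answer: -76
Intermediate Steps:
O = 12 (O = 5 + 7 = 12)
a(k, K) = 10
y(w, c) = -12 + w (y(w, c) = w - 1*12 = w - 12 = -12 + w)
38*y(a(0, -1), 22) = 38*(-12 + 10) = 38*(-2) = -76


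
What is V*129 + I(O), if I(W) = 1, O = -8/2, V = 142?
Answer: 18319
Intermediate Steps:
O = -4 (O = -8*½ = -4)
V*129 + I(O) = 142*129 + 1 = 18318 + 1 = 18319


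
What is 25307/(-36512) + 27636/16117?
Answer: 601172713/588463904 ≈ 1.0216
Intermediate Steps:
25307/(-36512) + 27636/16117 = 25307*(-1/36512) + 27636*(1/16117) = -25307/36512 + 27636/16117 = 601172713/588463904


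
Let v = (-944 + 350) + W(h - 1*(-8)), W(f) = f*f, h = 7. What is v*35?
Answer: -12915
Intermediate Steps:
W(f) = f²
v = -369 (v = (-944 + 350) + (7 - 1*(-8))² = -594 + (7 + 8)² = -594 + 15² = -594 + 225 = -369)
v*35 = -369*35 = -12915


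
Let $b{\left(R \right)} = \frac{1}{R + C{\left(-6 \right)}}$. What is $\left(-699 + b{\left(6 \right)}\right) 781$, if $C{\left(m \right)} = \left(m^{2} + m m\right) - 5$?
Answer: $- \frac{39851306}{73} \approx -5.4591 \cdot 10^{5}$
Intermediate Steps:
$C{\left(m \right)} = -5 + 2 m^{2}$ ($C{\left(m \right)} = \left(m^{2} + m^{2}\right) - 5 = 2 m^{2} - 5 = -5 + 2 m^{2}$)
$b{\left(R \right)} = \frac{1}{67 + R}$ ($b{\left(R \right)} = \frac{1}{R - \left(5 - 2 \left(-6\right)^{2}\right)} = \frac{1}{R + \left(-5 + 2 \cdot 36\right)} = \frac{1}{R + \left(-5 + 72\right)} = \frac{1}{R + 67} = \frac{1}{67 + R}$)
$\left(-699 + b{\left(6 \right)}\right) 781 = \left(-699 + \frac{1}{67 + 6}\right) 781 = \left(-699 + \frac{1}{73}\right) 781 = \left(- \frac{51026}{73}\right) 781 = - \frac{39851306}{73}$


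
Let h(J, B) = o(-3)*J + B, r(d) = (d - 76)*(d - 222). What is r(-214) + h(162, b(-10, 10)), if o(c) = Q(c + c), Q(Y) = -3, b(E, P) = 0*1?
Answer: 125954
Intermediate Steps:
b(E, P) = 0
r(d) = (-222 + d)*(-76 + d) (r(d) = (-76 + d)*(-222 + d) = (-222 + d)*(-76 + d))
o(c) = -3
h(J, B) = B - 3*J (h(J, B) = -3*J + B = B - 3*J)
r(-214) + h(162, b(-10, 10)) = (16872 + (-214)**2 - 298*(-214)) + (0 - 3*162) = (16872 + 45796 + 63772) + (0 - 486) = 126440 - 486 = 125954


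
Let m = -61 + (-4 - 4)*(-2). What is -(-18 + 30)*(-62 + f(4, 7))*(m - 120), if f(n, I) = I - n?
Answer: -116820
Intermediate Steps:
m = -45 (m = -61 - 8*(-2) = -61 + 16 = -45)
-(-18 + 30)*(-62 + f(4, 7))*(m - 120) = -(-18 + 30)*(-62 + (7 - 1*4))*(-45 - 120) = -12*(-62 + (7 - 4))*(-165) = -12*(-62 + 3)*(-165) = -12*(-59)*(-165) = -(-708)*(-165) = -1*116820 = -116820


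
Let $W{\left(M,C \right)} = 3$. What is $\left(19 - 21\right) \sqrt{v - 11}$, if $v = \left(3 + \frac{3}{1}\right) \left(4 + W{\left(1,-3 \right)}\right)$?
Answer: $- 2 \sqrt{31} \approx -11.136$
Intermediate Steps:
$v = 42$ ($v = \left(3 + \frac{3}{1}\right) \left(4 + 3\right) = \left(3 + 3 \cdot 1\right) 7 = \left(3 + 3\right) 7 = 6 \cdot 7 = 42$)
$\left(19 - 21\right) \sqrt{v - 11} = \left(19 - 21\right) \sqrt{42 - 11} = - 2 \sqrt{31}$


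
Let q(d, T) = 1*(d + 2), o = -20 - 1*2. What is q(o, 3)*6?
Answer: -120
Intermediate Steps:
o = -22 (o = -20 - 2 = -22)
q(d, T) = 2 + d (q(d, T) = 1*(2 + d) = 2 + d)
q(o, 3)*6 = (2 - 22)*6 = -20*6 = -120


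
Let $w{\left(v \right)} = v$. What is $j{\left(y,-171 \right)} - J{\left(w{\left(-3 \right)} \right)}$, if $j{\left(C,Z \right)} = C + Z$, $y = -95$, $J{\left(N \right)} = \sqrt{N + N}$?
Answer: $-266 - i \sqrt{6} \approx -266.0 - 2.4495 i$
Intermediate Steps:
$J{\left(N \right)} = \sqrt{2} \sqrt{N}$ ($J{\left(N \right)} = \sqrt{2 N} = \sqrt{2} \sqrt{N}$)
$j{\left(y,-171 \right)} - J{\left(w{\left(-3 \right)} \right)} = \left(-95 - 171\right) - \sqrt{2} \sqrt{-3} = -266 - \sqrt{2} i \sqrt{3} = -266 - i \sqrt{6}$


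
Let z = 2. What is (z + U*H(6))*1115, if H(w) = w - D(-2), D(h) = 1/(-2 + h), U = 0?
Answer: 2230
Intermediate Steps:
H(w) = 1/4 + w (H(w) = w - 1/(-2 - 2) = w - 1/(-4) = w - 1*(-1/4) = w + 1/4 = 1/4 + w)
(z + U*H(6))*1115 = (2 + 0*(1/4 + 6))*1115 = (2 + 0*(25/4))*1115 = (2 + 0)*1115 = 2*1115 = 2230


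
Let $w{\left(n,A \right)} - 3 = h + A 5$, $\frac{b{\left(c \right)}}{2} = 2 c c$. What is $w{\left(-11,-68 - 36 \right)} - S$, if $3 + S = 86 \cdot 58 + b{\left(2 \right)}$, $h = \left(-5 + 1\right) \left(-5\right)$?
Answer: $-5498$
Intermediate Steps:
$h = 20$ ($h = \left(-4\right) \left(-5\right) = 20$)
$b{\left(c \right)} = 4 c^{2}$ ($b{\left(c \right)} = 2 \cdot 2 c c = 2 \cdot 2 c^{2} = 4 c^{2}$)
$S = 5001$ ($S = -3 + \left(86 \cdot 58 + 4 \cdot 2^{2}\right) = -3 + \left(4988 + 4 \cdot 4\right) = -3 + \left(4988 + 16\right) = -3 + 5004 = 5001$)
$w{\left(n,A \right)} = 23 + 5 A$ ($w{\left(n,A \right)} = 3 + \left(20 + A 5\right) = 3 + \left(20 + 5 A\right) = 23 + 5 A$)
$w{\left(-11,-68 - 36 \right)} - S = \left(23 + 5 \left(-68 - 36\right)\right) - 5001 = \left(23 + 5 \left(-104\right)\right) - 5001 = \left(23 - 520\right) - 5001 = -497 - 5001 = -5498$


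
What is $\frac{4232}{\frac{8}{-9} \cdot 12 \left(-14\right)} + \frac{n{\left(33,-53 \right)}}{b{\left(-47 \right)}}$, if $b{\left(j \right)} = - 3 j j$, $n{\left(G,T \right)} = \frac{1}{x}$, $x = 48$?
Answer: $\frac{63102287}{2226672} \approx 28.339$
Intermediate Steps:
$n{\left(G,T \right)} = \frac{1}{48}$
$b{\left(j \right)} = - 3 j^{2}$
$\frac{4232}{\frac{8}{-9} \cdot 12 \left(-14\right)} + \frac{n{\left(33,-53 \right)}}{b{\left(-47 \right)}} = \frac{4232}{\frac{8}{-9} \cdot 12 \left(-14\right)} + \frac{1}{48 \left(- 3 \left(-47\right)^{2}\right)} = \frac{4232}{8 \left(- \frac{1}{9}\right) 12 \left(-14\right)} + \frac{1}{48 \left(\left(-3\right) 2209\right)} = \frac{4232}{\left(- \frac{8}{9}\right) 12 \left(-14\right)} + \frac{1}{48 \left(-6627\right)} = \frac{4232}{\left(- \frac{32}{3}\right) \left(-14\right)} + \frac{1}{48} \left(- \frac{1}{6627}\right) = \frac{4232}{\frac{448}{3}} - \frac{1}{318096} = 4232 \cdot \frac{3}{448} - \frac{1}{318096} = \frac{1587}{56} - \frac{1}{318096} = \frac{63102287}{2226672}$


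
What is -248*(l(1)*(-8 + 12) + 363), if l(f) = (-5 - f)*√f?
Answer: -84072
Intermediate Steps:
l(f) = √f*(-5 - f)
-248*(l(1)*(-8 + 12) + 363) = -248*((√1*(-5 - 1*1))*(-8 + 12) + 363) = -248*((1*(-5 - 1))*4 + 363) = -248*((1*(-6))*4 + 363) = -248*(-6*4 + 363) = -248*(-24 + 363) = -248*339 = -84072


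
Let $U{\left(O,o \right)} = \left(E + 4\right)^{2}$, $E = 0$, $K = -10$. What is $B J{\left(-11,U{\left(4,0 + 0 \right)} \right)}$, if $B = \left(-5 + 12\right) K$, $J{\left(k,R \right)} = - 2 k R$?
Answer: $-24640$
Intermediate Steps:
$U{\left(O,o \right)} = 16$ ($U{\left(O,o \right)} = \left(0 + 4\right)^{2} = 4^{2} = 16$)
$J{\left(k,R \right)} = - 2 R k$
$B = -70$ ($B = \left(-5 + 12\right) \left(-10\right) = 7 \left(-10\right) = -70$)
$B J{\left(-11,U{\left(4,0 + 0 \right)} \right)} = - 70 \left(\left(-2\right) 16 \left(-11\right)\right) = \left(-70\right) 352 = -24640$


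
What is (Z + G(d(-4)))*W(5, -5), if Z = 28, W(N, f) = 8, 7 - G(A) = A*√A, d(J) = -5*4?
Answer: 280 + 320*I*√5 ≈ 280.0 + 715.54*I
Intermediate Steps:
d(J) = -20
G(A) = 7 - A^(3/2) (G(A) = 7 - A*√A = 7 - A^(3/2))
(Z + G(d(-4)))*W(5, -5) = (28 + (7 - (-20)^(3/2)))*8 = (28 + (7 - (-40)*I*√5))*8 = (28 + (7 + 40*I*√5))*8 = (35 + 40*I*√5)*8 = 280 + 320*I*√5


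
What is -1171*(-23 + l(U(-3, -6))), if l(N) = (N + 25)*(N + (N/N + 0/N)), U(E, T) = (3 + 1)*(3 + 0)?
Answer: -536318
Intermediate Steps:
U(E, T) = 12 (U(E, T) = 4*3 = 12)
l(N) = (1 + N)*(25 + N) (l(N) = (25 + N)*(N + (1 + 0)) = (25 + N)*(N + 1) = (25 + N)*(1 + N) = (1 + N)*(25 + N))
-1171*(-23 + l(U(-3, -6))) = -1171*(-23 + (25 + 12² + 26*12)) = -1171*(-23 + (25 + 144 + 312)) = -1171*(-23 + 481) = -1171*458 = -536318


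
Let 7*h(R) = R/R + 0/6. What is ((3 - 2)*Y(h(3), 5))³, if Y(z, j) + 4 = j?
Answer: 1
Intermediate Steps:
h(R) = ⅐ (h(R) = (R/R + 0/6)/7 = (1 + 0*(⅙))/7 = (1 + 0)/7 = (⅐)*1 = ⅐)
Y(z, j) = -4 + j
((3 - 2)*Y(h(3), 5))³ = ((3 - 2)*(-4 + 5))³ = (1*1)³ = 1³ = 1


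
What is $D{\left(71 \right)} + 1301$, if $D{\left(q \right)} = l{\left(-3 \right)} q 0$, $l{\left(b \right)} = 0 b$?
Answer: $1301$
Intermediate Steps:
$l{\left(b \right)} = 0$
$D{\left(q \right)} = 0$ ($D{\left(q \right)} = 0 q 0 = 0 \cdot 0 = 0$)
$D{\left(71 \right)} + 1301 = 0 + 1301 = 1301$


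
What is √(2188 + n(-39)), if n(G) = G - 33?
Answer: 46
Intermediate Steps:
n(G) = -33 + G
√(2188 + n(-39)) = √(2188 + (-33 - 39)) = √(2188 - 72) = √2116 = 46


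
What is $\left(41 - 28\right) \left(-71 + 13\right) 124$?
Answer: $-93496$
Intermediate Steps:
$\left(41 - 28\right) \left(-71 + 13\right) 124 = \left(41 - 28\right) \left(-58\right) 124 = 13 \left(-58\right) 124 = \left(-754\right) 124 = -93496$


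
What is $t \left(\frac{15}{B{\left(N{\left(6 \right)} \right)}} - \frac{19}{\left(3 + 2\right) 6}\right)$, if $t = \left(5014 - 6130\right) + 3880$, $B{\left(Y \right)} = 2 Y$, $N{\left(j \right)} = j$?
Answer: $\frac{25567}{15} \approx 1704.5$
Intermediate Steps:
$t = 2764$ ($t = -1116 + 3880 = 2764$)
$t \left(\frac{15}{B{\left(N{\left(6 \right)} \right)}} - \frac{19}{\left(3 + 2\right) 6}\right) = 2764 \left(\frac{15}{2 \cdot 6} - \frac{19}{\left(3 + 2\right) 6}\right) = 2764 \left(\frac{15}{12} - \frac{19}{5 \cdot 6}\right) = 2764 \left(15 \cdot \frac{1}{12} - \frac{19}{30}\right) = 2764 \left(\frac{5}{4} - \frac{19}{30}\right) = 2764 \cdot \frac{37}{60} = \frac{25567}{15}$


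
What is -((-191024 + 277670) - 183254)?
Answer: 96608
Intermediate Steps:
-((-191024 + 277670) - 183254) = -(86646 - 183254) = -1*(-96608) = 96608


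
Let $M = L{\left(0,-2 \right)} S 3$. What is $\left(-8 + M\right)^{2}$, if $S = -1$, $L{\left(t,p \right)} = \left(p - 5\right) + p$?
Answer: $361$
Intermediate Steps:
$L{\left(t,p \right)} = -5 + 2 p$ ($L{\left(t,p \right)} = \left(-5 + p\right) + p = -5 + 2 p$)
$M = 27$ ($M = \left(-5 + 2 \left(-2\right)\right) \left(-1\right) 3 = \left(-5 - 4\right) \left(-1\right) 3 = \left(-9\right) \left(-1\right) 3 = 9 \cdot 3 = 27$)
$\left(-8 + M\right)^{2} = \left(-8 + 27\right)^{2} = 19^{2} = 361$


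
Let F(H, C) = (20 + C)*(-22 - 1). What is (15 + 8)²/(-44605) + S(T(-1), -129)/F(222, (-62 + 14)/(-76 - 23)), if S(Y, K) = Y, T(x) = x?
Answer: -6752927/693518540 ≈ -0.0097372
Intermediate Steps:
F(H, C) = -460 - 23*C (F(H, C) = (20 + C)*(-23) = -460 - 23*C)
(15 + 8)²/(-44605) + S(T(-1), -129)/F(222, (-62 + 14)/(-76 - 23)) = (15 + 8)²/(-44605) - 1/(-460 - 23*(-62 + 14)/(-76 - 23)) = 23²*(-1/44605) - 1/(-460 - (-1104)/(-99)) = 529*(-1/44605) - 1/(-460 - (-1104)*(-1)/99) = -529/44605 - 1/(-460 - 23*16/33) = -529/44605 - 1/(-460 - 368/33) = -529/44605 - 1/(-15548/33) = -529/44605 - 1*(-33/15548) = -529/44605 + 33/15548 = -6752927/693518540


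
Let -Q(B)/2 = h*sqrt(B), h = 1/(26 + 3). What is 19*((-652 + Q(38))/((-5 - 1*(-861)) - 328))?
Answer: -3097/132 - 19*sqrt(38)/7656 ≈ -23.477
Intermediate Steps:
h = 1/29 ≈ 0.034483
Q(B) = -2*sqrt(B)/29
19*((-652 + Q(38))/((-5 - 1*(-861)) - 328)) = 19*((-652 - 2*sqrt(38)/29)/((-5 - 1*(-861)) - 328)) = 19*((-652 - 2*sqrt(38)/29)/((-5 + 861) - 328)) = 19*((-652 - 2*sqrt(38)/29)/(856 - 328)) = 19*((-652 - 2*sqrt(38)/29)/528) = 19*((-652 - 2*sqrt(38)/29)*(1/528)) = 19*(-163/132 - sqrt(38)/7656) = -3097/132 - 19*sqrt(38)/7656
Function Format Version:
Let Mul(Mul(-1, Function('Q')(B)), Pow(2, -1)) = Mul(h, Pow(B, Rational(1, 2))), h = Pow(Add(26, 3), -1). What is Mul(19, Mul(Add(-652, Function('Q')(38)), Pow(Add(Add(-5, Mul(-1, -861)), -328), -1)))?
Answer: Add(Rational(-3097, 132), Mul(Rational(-19, 7656), Pow(38, Rational(1, 2)))) ≈ -23.477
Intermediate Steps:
h = Rational(1, 29) (h = Pow(29, -1) = Rational(1, 29) ≈ 0.034483)
Function('Q')(B) = Mul(Rational(-2, 29), Pow(B, Rational(1, 2))) (Function('Q')(B) = Mul(-2, Mul(Rational(1, 29), Pow(B, Rational(1, 2)))) = Mul(Rational(-2, 29), Pow(B, Rational(1, 2))))
Mul(19, Mul(Add(-652, Function('Q')(38)), Pow(Add(Add(-5, Mul(-1, -861)), -328), -1))) = Mul(19, Mul(Add(-652, Mul(Rational(-2, 29), Pow(38, Rational(1, 2)))), Pow(Add(Add(-5, Mul(-1, -861)), -328), -1))) = Mul(19, Mul(Add(-652, Mul(Rational(-2, 29), Pow(38, Rational(1, 2)))), Pow(Add(Add(-5, 861), -328), -1))) = Mul(19, Mul(Add(-652, Mul(Rational(-2, 29), Pow(38, Rational(1, 2)))), Pow(Add(856, -328), -1))) = Mul(19, Mul(Add(-652, Mul(Rational(-2, 29), Pow(38, Rational(1, 2)))), Pow(528, -1))) = Mul(19, Mul(Add(-652, Mul(Rational(-2, 29), Pow(38, Rational(1, 2)))), Rational(1, 528))) = Mul(19, Add(Rational(-163, 132), Mul(Rational(-1, 7656), Pow(38, Rational(1, 2))))) = Add(Rational(-3097, 132), Mul(Rational(-19, 7656), Pow(38, Rational(1, 2))))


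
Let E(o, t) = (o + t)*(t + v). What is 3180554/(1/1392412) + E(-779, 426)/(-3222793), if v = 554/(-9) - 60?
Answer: 128453355062867413196/29005137 ≈ 4.4286e+12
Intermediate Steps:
v = -1094/9 (v = 554*(-⅑) - 60 = -554/9 - 60 = -1094/9 ≈ -121.56)
E(o, t) = (-1094/9 + t)*(o + t) (E(o, t) = (o + t)*(t - 1094/9) = (o + t)*(-1094/9 + t) = (-1094/9 + t)*(o + t))
3180554/(1/1392412) + E(-779, 426)/(-3222793) = 3180554/(1/1392412) + (426² - 1094/9*(-779) - 1094/9*426 - 779*426)/(-3222793) = 3180554/(1/1392412) + (181476 + 852226/9 - 155348/3 - 331854)*(-1/3222793) = 3180554*1392412 - 967220/9*(-1/3222793) = 4428641556248 + 967220/29005137 = 128453355062867413196/29005137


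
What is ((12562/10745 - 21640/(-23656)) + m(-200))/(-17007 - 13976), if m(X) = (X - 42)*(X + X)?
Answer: -3075689223059/984421774595 ≈ -3.1244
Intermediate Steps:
m(X) = 2*X*(-42 + X) (m(X) = (-42 + X)*(2*X) = 2*X*(-42 + X))
((12562/10745 - 21640/(-23656)) + m(-200))/(-17007 - 13976) = ((12562/10745 - 21640/(-23656)) + 2*(-200)*(-42 - 200))/(-17007 - 13976) = ((12562*(1/10745) - 21640*(-1/23656)) + 2*(-200)*(-242))/(-30983) = ((12562/10745 + 2705/2957) + 96800)*(-1/30983) = (66211059/31772965 + 96800)*(-1/30983) = (3075689223059/31772965)*(-1/30983) = -3075689223059/984421774595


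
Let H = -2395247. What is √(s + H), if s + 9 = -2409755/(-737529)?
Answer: I*√1302895390575614901/737529 ≈ 1547.7*I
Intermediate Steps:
s = -4228006/737529 (s = -9 - 2409755/(-737529) = -9 - 2409755*(-1/737529) = -9 + 2409755/737529 = -4228006/737529 ≈ -5.7327)
√(s + H) = √(-4228006/737529 - 2395247) = √(-1766568352669/737529) = I*√1302895390575614901/737529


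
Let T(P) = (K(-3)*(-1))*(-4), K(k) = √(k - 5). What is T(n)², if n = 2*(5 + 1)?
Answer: -128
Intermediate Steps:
K(k) = √(-5 + k)
n = 12 (n = 2*6 = 12)
T(P) = 8*I*√2 (T(P) = (√(-5 - 3)*(-1))*(-4) = (√(-8)*(-1))*(-4) = ((2*I*√2)*(-1))*(-4) = -2*I*√2*(-4) = 8*I*√2)
T(n)² = (8*I*√2)² = -128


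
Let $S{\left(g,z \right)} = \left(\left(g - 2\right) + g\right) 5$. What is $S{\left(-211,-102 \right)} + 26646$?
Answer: $24526$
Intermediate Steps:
$S{\left(g,z \right)} = -10 + 10 g$ ($S{\left(g,z \right)} = \left(\left(-2 + g\right) + g\right) 5 = \left(-2 + 2 g\right) 5 = -10 + 10 g$)
$S{\left(-211,-102 \right)} + 26646 = \left(-10 + 10 \left(-211\right)\right) + 26646 = \left(-10 - 2110\right) + 26646 = -2120 + 26646 = 24526$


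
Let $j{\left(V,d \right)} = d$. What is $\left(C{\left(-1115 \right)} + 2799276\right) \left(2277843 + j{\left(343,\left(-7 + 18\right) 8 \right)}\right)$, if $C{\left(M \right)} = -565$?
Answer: $6375270546941$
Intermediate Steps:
$\left(C{\left(-1115 \right)} + 2799276\right) \left(2277843 + j{\left(343,\left(-7 + 18\right) 8 \right)}\right) = \left(-565 + 2799276\right) \left(2277843 + \left(-7 + 18\right) 8\right) = 2798711 \left(2277843 + 11 \cdot 8\right) = 2798711 \left(2277843 + 88\right) = 2798711 \cdot 2277931 = 6375270546941$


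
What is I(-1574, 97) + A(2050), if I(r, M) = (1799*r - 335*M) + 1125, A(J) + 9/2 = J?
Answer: -5721901/2 ≈ -2.8610e+6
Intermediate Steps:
A(J) = -9/2 + J
I(r, M) = 1125 - 335*M + 1799*r (I(r, M) = (-335*M + 1799*r) + 1125 = 1125 - 335*M + 1799*r)
I(-1574, 97) + A(2050) = (1125 - 335*97 + 1799*(-1574)) + (-9/2 + 2050) = (1125 - 32495 - 2831626) + 4091/2 = -2862996 + 4091/2 = -5721901/2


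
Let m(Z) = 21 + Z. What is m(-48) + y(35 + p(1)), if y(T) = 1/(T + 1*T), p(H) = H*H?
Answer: -1943/72 ≈ -26.986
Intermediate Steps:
p(H) = H**2
y(T) = 1/(2*T) (y(T) = 1/(T + T) = 1/(2*T))
m(-48) + y(35 + p(1)) = (21 - 48) + 1/(2*(35 + 1**2)) = -27 + 1/(2*(35 + 1)) = -27 + (1/2)/36 = -27 + (1/2)*(1/36) = -27 + 1/72 = -1943/72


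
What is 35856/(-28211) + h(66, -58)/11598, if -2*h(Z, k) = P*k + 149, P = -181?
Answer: -377359431/218127452 ≈ -1.7300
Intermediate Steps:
h(Z, k) = -149/2 + 181*k/2 (h(Z, k) = -(-181*k + 149)/2 = -(149 - 181*k)/2 = -149/2 + 181*k/2)
35856/(-28211) + h(66, -58)/11598 = 35856/(-28211) + (-149/2 + (181/2)*(-58))/11598 = 35856*(-1/28211) + (-149/2 - 5249)*(1/11598) = -35856/28211 - 10647/2*1/11598 = -35856/28211 - 3549/7732 = -377359431/218127452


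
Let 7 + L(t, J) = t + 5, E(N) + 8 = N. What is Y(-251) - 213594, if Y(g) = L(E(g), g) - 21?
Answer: -213876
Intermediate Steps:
E(N) = -8 + N
L(t, J) = -2 + t (L(t, J) = -7 + (t + 5) = -7 + (5 + t) = -2 + t)
Y(g) = -31 + g (Y(g) = (-2 + (-8 + g)) - 21 = (-10 + g) - 21 = -31 + g)
Y(-251) - 213594 = (-31 - 251) - 213594 = -282 - 213594 = -213876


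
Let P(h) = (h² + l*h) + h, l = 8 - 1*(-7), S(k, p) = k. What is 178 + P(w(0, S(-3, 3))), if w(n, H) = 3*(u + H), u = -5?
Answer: 370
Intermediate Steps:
l = 15 (l = 8 + 7 = 15)
w(n, H) = -15 + 3*H (w(n, H) = 3*(-5 + H) = -15 + 3*H)
P(h) = h² + 16*h (P(h) = (h² + 15*h) + h = h² + 16*h)
178 + P(w(0, S(-3, 3))) = 178 + (-15 + 3*(-3))*(16 + (-15 + 3*(-3))) = 178 + (-15 - 9)*(16 + (-15 - 9)) = 178 - 24*(16 - 24) = 178 - 24*(-8) = 178 + 192 = 370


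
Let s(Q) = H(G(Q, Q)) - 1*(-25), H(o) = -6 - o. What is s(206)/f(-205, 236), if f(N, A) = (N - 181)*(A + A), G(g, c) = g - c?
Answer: -19/182192 ≈ -0.00010429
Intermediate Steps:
f(N, A) = 2*A*(-181 + N) (f(N, A) = (-181 + N)*(2*A) = 2*A*(-181 + N))
s(Q) = 19 (s(Q) = (-6 - (Q - Q)) - 1*(-25) = (-6 - 1*0) + 25 = (-6 + 0) + 25 = -6 + 25 = 19)
s(206)/f(-205, 236) = 19/((2*236*(-181 - 205))) = 19/((2*236*(-386))) = 19/(-182192) = 19*(-1/182192) = -19/182192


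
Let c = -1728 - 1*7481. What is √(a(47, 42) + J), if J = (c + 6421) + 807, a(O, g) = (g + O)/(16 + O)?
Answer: I*√872998/21 ≈ 44.493*I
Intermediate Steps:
a(O, g) = (O + g)/(16 + O)
c = -9209 (c = -1728 - 7481 = -9209)
J = -1981 (J = (-9209 + 6421) + 807 = -2788 + 807 = -1981)
√(a(47, 42) + J) = √((47 + 42)/(16 + 47) - 1981) = √(89/63 - 1981) = √(-124714/63) = I*√872998/21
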